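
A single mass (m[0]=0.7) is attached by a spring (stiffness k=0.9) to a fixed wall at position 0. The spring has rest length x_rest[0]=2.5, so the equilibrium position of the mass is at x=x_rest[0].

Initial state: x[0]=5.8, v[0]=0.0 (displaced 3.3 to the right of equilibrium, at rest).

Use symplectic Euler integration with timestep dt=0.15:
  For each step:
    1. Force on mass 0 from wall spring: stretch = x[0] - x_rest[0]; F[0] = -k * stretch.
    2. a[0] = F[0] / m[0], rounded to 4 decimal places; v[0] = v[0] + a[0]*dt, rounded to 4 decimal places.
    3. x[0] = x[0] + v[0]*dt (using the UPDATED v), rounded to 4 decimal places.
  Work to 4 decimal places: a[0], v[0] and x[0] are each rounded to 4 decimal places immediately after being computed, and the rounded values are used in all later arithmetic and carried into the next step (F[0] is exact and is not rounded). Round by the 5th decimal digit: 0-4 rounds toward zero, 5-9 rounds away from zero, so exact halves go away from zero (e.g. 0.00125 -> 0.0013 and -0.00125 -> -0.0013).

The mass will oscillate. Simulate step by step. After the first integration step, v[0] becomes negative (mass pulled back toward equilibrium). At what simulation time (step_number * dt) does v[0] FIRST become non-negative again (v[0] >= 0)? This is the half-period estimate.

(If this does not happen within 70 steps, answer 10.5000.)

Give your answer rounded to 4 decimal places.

Step 0: x=[5.8000] v=[0.0000]
Step 1: x=[5.7045] v=[-0.6364]
Step 2: x=[5.5163] v=[-1.2544]
Step 3: x=[5.2409] v=[-1.8361]
Step 4: x=[4.8862] v=[-2.3647]
Step 5: x=[4.4625] v=[-2.8249]
Step 6: x=[3.9820] v=[-3.2034]
Step 7: x=[3.4586] v=[-3.4892]
Step 8: x=[2.9075] v=[-3.6741]
Step 9: x=[2.3446] v=[-3.7527]
Step 10: x=[1.7862] v=[-3.7227]
Step 11: x=[1.2485] v=[-3.5850]
Step 12: x=[0.7470] v=[-3.3436]
Step 13: x=[0.2962] v=[-3.0055]
Step 14: x=[-0.0909] v=[-2.5805]
Step 15: x=[-0.4030] v=[-2.0808]
Step 16: x=[-0.6311] v=[-1.5209]
Step 17: x=[-0.7687] v=[-0.9170]
Step 18: x=[-0.8117] v=[-0.2866]
Step 19: x=[-0.7589] v=[0.3521]
First v>=0 after going negative at step 19, time=2.8500

Answer: 2.8500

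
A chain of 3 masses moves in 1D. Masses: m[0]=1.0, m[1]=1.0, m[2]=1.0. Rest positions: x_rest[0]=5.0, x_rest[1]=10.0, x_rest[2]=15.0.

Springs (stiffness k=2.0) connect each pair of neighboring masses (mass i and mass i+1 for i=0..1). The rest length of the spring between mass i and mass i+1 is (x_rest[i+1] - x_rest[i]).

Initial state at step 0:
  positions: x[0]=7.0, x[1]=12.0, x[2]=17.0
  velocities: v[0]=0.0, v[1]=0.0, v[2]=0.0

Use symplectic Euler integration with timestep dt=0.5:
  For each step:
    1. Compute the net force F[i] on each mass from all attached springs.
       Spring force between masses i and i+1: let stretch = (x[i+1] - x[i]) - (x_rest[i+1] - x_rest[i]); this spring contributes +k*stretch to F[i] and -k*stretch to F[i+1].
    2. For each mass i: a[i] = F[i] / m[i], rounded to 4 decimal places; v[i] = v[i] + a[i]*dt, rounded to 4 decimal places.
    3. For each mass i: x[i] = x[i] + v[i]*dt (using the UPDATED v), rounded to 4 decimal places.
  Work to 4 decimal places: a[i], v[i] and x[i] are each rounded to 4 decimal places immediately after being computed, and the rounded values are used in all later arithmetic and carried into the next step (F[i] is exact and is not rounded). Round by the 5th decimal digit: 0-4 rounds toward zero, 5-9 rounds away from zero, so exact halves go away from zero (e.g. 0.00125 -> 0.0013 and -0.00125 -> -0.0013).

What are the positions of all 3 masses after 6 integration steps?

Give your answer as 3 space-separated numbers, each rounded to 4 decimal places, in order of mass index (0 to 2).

Step 0: x=[7.0000 12.0000 17.0000] v=[0.0000 0.0000 0.0000]
Step 1: x=[7.0000 12.0000 17.0000] v=[0.0000 0.0000 0.0000]
Step 2: x=[7.0000 12.0000 17.0000] v=[0.0000 0.0000 0.0000]
Step 3: x=[7.0000 12.0000 17.0000] v=[0.0000 0.0000 0.0000]
Step 4: x=[7.0000 12.0000 17.0000] v=[0.0000 0.0000 0.0000]
Step 5: x=[7.0000 12.0000 17.0000] v=[0.0000 0.0000 0.0000]
Step 6: x=[7.0000 12.0000 17.0000] v=[0.0000 0.0000 0.0000]

Answer: 7.0000 12.0000 17.0000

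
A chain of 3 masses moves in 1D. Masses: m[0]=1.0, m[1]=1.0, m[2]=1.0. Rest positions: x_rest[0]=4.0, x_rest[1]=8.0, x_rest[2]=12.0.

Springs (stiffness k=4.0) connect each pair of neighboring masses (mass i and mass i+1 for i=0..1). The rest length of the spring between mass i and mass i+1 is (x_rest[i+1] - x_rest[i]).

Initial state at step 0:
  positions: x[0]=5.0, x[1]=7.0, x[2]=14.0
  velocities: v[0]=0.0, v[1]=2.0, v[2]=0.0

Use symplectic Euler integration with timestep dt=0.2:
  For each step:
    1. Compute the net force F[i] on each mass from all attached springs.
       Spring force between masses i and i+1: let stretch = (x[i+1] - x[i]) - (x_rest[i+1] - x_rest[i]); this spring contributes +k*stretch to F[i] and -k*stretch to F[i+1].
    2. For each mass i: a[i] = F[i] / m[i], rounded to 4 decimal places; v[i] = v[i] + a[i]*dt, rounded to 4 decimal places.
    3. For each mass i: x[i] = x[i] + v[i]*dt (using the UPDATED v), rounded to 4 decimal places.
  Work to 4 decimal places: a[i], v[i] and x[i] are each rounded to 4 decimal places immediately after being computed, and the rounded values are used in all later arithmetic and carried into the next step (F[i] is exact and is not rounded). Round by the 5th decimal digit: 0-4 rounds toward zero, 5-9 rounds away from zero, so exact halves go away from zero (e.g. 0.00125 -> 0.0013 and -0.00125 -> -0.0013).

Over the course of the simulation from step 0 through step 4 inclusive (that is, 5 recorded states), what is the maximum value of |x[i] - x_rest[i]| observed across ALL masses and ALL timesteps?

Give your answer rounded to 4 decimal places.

Answer: 3.1010

Derivation:
Step 0: x=[5.0000 7.0000 14.0000] v=[0.0000 2.0000 0.0000]
Step 1: x=[4.6800 8.2000 13.5200] v=[-1.6000 6.0000 -2.4000]
Step 2: x=[4.2832 9.6880 12.8288] v=[-1.9840 7.4400 -3.4560]
Step 3: x=[4.1112 10.8138 12.2751] v=[-0.8602 5.6288 -2.7686]
Step 4: x=[4.3716 11.1010 12.1276] v=[1.3019 1.4358 -0.7376]
Max displacement = 3.1010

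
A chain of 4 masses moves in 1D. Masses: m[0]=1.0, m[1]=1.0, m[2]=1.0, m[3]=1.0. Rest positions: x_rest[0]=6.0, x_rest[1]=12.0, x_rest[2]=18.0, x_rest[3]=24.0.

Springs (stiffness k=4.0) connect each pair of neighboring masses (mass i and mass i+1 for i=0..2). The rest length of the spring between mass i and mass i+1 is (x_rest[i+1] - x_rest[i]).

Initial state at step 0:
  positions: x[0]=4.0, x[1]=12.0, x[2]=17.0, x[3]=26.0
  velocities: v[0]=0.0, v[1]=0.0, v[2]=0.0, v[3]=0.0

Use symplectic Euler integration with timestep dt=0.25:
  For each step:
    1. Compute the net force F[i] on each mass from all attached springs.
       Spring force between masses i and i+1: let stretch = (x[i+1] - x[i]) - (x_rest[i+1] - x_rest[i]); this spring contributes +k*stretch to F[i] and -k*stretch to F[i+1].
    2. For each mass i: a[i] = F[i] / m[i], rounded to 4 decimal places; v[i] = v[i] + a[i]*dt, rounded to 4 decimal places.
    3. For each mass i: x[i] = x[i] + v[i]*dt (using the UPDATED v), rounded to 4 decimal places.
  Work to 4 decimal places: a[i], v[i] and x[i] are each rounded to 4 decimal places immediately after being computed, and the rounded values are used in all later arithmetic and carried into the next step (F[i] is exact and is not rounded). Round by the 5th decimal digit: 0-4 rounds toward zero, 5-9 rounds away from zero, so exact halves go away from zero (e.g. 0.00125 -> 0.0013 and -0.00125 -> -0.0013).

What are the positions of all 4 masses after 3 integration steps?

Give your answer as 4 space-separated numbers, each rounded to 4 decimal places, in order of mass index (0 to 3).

Step 0: x=[4.0000 12.0000 17.0000 26.0000] v=[0.0000 0.0000 0.0000 0.0000]
Step 1: x=[4.5000 11.2500 18.0000 25.2500] v=[2.0000 -3.0000 4.0000 -3.0000]
Step 2: x=[5.1875 10.5000 19.1250 24.1875] v=[2.7500 -3.0000 4.5000 -4.2500]
Step 3: x=[5.7031 10.5781 19.3594 23.3594] v=[2.0625 0.3125 0.9375 -3.3125]

Answer: 5.7031 10.5781 19.3594 23.3594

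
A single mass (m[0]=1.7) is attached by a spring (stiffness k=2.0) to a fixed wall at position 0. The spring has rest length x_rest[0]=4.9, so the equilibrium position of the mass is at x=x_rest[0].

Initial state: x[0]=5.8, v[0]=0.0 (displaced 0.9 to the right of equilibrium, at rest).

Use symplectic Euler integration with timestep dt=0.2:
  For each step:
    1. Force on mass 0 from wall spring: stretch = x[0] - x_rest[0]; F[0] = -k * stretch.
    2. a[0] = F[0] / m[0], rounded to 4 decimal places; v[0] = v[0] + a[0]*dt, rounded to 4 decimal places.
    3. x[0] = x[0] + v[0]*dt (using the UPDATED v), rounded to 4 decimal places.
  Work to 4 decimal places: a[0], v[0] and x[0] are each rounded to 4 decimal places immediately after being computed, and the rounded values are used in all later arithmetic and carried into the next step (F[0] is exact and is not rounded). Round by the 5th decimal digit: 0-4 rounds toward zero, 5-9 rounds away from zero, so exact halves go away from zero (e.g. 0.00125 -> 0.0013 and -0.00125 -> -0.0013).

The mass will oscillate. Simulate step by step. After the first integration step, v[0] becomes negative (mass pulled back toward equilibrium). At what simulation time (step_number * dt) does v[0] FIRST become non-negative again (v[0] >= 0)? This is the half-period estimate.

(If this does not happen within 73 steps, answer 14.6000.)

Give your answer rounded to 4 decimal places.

Step 0: x=[5.8000] v=[0.0000]
Step 1: x=[5.7576] v=[-0.2118]
Step 2: x=[5.6749] v=[-0.4136]
Step 3: x=[5.5557] v=[-0.5959]
Step 4: x=[5.4057] v=[-0.7502]
Step 5: x=[5.2319] v=[-0.8692]
Step 6: x=[5.0424] v=[-0.9473]
Step 7: x=[4.8462] v=[-0.9808]
Step 8: x=[4.6526] v=[-0.9681]
Step 9: x=[4.4706] v=[-0.9099]
Step 10: x=[4.3088] v=[-0.8089]
Step 11: x=[4.1748] v=[-0.6698]
Step 12: x=[4.0750] v=[-0.4992]
Step 13: x=[4.0140] v=[-0.3051]
Step 14: x=[3.9947] v=[-0.0966]
Step 15: x=[4.0180] v=[0.1164]
First v>=0 after going negative at step 15, time=3.0000

Answer: 3.0000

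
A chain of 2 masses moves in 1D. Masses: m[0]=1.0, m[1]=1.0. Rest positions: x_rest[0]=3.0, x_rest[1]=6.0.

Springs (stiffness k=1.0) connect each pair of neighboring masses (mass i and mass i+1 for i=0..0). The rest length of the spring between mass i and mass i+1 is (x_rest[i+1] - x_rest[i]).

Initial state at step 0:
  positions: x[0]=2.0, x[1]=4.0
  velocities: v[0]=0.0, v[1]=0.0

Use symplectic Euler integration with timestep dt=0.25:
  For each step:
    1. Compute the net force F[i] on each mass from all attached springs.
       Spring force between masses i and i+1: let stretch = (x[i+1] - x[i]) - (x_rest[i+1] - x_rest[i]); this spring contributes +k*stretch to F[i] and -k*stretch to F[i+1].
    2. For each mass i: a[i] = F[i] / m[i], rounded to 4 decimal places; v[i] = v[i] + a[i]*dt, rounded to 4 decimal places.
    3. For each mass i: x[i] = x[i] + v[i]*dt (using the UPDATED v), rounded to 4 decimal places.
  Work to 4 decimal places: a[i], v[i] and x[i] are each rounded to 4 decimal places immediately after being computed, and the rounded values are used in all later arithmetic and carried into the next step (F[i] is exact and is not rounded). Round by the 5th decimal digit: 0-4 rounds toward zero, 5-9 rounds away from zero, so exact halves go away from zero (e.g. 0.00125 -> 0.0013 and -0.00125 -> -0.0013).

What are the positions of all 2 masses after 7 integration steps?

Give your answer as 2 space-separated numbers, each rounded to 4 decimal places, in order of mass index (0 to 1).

Step 0: x=[2.0000 4.0000] v=[0.0000 0.0000]
Step 1: x=[1.9375 4.0625] v=[-0.2500 0.2500]
Step 2: x=[1.8203 4.1797] v=[-0.4688 0.4688]
Step 3: x=[1.6631 4.3370] v=[-0.6290 0.6290]
Step 4: x=[1.4855 4.5146] v=[-0.7105 0.7105]
Step 5: x=[1.3097 4.6904] v=[-0.7032 0.7032]
Step 6: x=[1.1577 4.8424] v=[-0.6080 0.6080]
Step 7: x=[1.0485 4.9516] v=[-0.4368 0.4368]

Answer: 1.0485 4.9516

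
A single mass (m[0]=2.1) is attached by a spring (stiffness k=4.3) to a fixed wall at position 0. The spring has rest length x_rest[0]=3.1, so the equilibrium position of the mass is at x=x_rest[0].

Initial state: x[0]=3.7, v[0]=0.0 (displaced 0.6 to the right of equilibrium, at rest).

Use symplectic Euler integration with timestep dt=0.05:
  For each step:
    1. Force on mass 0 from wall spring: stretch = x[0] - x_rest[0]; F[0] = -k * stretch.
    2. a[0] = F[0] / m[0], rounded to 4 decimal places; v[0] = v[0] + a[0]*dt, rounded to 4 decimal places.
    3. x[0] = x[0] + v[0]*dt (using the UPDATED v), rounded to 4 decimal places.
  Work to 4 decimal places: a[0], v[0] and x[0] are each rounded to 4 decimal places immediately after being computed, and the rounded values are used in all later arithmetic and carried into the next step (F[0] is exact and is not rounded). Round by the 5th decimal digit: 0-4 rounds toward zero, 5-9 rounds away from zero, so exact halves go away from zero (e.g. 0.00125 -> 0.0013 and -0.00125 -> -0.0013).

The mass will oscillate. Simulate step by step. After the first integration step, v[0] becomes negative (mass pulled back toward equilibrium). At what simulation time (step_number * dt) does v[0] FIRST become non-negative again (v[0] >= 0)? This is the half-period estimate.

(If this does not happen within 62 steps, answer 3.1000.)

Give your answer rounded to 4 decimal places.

Answer: 2.2000

Derivation:
Step 0: x=[3.7000] v=[0.0000]
Step 1: x=[3.6969] v=[-0.0614]
Step 2: x=[3.6908] v=[-0.1225]
Step 3: x=[3.6817] v=[-0.1830]
Step 4: x=[3.6696] v=[-0.2426]
Step 5: x=[3.6546] v=[-0.3009]
Step 6: x=[3.6367] v=[-0.3577]
Step 7: x=[3.6161] v=[-0.4127]
Step 8: x=[3.5928] v=[-0.4655]
Step 9: x=[3.5670] v=[-0.5160]
Step 10: x=[3.5388] v=[-0.5638]
Step 11: x=[3.5084] v=[-0.6087]
Step 12: x=[3.4759] v=[-0.6505]
Step 13: x=[3.4415] v=[-0.6890]
Step 14: x=[3.4053] v=[-0.7240]
Step 15: x=[3.3675] v=[-0.7553]
Step 16: x=[3.3284] v=[-0.7827]
Step 17: x=[3.2881] v=[-0.8061]
Step 18: x=[3.2468] v=[-0.8254]
Step 19: x=[3.2048] v=[-0.8404]
Step 20: x=[3.1622] v=[-0.8511]
Step 21: x=[3.1193] v=[-0.8575]
Step 22: x=[3.0763] v=[-0.8595]
Step 23: x=[3.0334] v=[-0.8571]
Step 24: x=[2.9909] v=[-0.8503]
Step 25: x=[2.9489] v=[-0.8391]
Step 26: x=[2.9077] v=[-0.8236]
Step 27: x=[2.8675] v=[-0.8039]
Step 28: x=[2.8285] v=[-0.7801]
Step 29: x=[2.7909] v=[-0.7523]
Step 30: x=[2.7549] v=[-0.7207]
Step 31: x=[2.7206] v=[-0.6854]
Step 32: x=[2.6883] v=[-0.6466]
Step 33: x=[2.6581] v=[-0.6045]
Step 34: x=[2.6301] v=[-0.5593]
Step 35: x=[2.6045] v=[-0.5112]
Step 36: x=[2.5815] v=[-0.4605]
Step 37: x=[2.5611] v=[-0.4074]
Step 38: x=[2.5435] v=[-0.3522]
Step 39: x=[2.5287] v=[-0.2952]
Step 40: x=[2.5169] v=[-0.2367]
Step 41: x=[2.5081] v=[-0.1770]
Step 42: x=[2.5023] v=[-0.1164]
Step 43: x=[2.4995] v=[-0.0552]
Step 44: x=[2.4998] v=[0.0063]
First v>=0 after going negative at step 44, time=2.2000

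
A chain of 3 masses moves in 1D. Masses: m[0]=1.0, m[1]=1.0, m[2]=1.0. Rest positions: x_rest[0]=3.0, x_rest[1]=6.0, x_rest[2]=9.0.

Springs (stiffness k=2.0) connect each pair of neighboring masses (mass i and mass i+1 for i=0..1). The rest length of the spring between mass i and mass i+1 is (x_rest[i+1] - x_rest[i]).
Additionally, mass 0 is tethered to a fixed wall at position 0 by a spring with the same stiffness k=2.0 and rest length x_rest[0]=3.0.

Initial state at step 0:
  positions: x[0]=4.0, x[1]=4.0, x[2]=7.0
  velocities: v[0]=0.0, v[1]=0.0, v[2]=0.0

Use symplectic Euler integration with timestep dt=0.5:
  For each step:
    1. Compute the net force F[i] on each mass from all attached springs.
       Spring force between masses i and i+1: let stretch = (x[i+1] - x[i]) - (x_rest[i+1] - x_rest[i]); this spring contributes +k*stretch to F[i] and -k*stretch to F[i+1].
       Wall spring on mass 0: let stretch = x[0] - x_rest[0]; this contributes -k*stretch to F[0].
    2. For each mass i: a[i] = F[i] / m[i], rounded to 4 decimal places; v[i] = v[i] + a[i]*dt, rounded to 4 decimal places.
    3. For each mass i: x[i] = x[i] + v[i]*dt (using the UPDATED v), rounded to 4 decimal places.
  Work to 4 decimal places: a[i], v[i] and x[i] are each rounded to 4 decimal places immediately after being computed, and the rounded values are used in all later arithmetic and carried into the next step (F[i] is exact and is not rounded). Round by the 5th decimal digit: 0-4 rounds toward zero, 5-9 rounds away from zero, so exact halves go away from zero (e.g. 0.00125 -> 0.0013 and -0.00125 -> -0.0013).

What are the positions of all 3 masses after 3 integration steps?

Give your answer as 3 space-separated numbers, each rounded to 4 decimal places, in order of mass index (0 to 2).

Answer: 1.7500 4.7500 9.1250

Derivation:
Step 0: x=[4.0000 4.0000 7.0000] v=[0.0000 0.0000 0.0000]
Step 1: x=[2.0000 5.5000 7.0000] v=[-4.0000 3.0000 0.0000]
Step 2: x=[0.7500 6.0000 7.7500] v=[-2.5000 1.0000 1.5000]
Step 3: x=[1.7500 4.7500 9.1250] v=[2.0000 -2.5000 2.7500]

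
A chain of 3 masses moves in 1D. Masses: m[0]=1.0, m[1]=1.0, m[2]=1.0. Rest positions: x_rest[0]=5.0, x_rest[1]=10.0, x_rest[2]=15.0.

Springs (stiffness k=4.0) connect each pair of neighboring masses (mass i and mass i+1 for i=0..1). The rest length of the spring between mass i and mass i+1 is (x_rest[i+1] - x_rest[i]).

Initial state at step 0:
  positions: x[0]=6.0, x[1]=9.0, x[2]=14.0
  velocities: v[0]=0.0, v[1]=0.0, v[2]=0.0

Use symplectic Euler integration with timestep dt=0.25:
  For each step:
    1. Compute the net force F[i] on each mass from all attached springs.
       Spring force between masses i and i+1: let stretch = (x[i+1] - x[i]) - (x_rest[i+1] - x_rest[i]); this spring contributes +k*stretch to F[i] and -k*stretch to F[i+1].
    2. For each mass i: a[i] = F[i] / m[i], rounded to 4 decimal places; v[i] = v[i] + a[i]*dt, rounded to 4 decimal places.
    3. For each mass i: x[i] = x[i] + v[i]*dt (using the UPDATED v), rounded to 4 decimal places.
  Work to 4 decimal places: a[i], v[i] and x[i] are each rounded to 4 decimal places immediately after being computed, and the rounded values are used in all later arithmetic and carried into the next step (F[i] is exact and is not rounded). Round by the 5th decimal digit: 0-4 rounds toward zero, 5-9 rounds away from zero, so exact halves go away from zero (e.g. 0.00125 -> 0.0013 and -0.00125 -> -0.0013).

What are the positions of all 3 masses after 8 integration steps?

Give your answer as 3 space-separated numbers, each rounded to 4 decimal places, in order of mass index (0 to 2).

Step 0: x=[6.0000 9.0000 14.0000] v=[0.0000 0.0000 0.0000]
Step 1: x=[5.5000 9.5000 14.0000] v=[-2.0000 2.0000 0.0000]
Step 2: x=[4.7500 10.1250 14.1250] v=[-3.0000 2.5000 0.5000]
Step 3: x=[4.0938 10.4063 14.5000] v=[-2.6250 1.1250 1.5000]
Step 4: x=[3.7657 10.1329 15.1016] v=[-1.3125 -1.0938 2.4063]
Step 5: x=[3.7794 9.5098 15.7110] v=[0.0547 -2.4923 2.4376]
Step 6: x=[3.9757 9.0044 16.0201] v=[0.7851 -2.0215 1.2364]
Step 7: x=[4.1792 8.9958 15.8253] v=[0.8138 -0.0345 -0.7793]
Step 8: x=[4.3368 9.4904 15.1731] v=[0.6304 1.9784 -2.6088]

Answer: 4.3368 9.4904 15.1731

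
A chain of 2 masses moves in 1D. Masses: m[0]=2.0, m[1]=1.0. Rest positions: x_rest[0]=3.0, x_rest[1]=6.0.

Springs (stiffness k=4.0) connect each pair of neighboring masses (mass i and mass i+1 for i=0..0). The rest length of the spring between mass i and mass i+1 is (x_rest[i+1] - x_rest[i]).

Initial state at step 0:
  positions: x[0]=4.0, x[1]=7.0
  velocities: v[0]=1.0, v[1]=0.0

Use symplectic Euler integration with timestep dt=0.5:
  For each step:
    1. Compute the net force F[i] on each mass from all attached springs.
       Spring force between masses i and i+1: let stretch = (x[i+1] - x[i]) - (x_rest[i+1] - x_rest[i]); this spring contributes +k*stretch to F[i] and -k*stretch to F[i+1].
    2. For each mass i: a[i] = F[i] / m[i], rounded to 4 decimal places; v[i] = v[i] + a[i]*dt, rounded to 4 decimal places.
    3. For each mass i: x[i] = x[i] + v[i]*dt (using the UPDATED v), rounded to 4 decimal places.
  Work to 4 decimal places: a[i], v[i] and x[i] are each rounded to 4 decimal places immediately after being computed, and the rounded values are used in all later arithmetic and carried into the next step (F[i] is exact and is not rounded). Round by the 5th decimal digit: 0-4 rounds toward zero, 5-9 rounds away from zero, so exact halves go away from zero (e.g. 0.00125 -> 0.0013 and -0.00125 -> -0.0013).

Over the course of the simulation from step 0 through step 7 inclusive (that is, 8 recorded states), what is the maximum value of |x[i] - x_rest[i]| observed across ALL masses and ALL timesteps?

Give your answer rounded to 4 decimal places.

Step 0: x=[4.0000 7.0000] v=[1.0000 0.0000]
Step 1: x=[4.5000 7.0000] v=[1.0000 0.0000]
Step 2: x=[4.7500 7.5000] v=[0.5000 1.0000]
Step 3: x=[4.8750 8.2500] v=[0.2500 1.5000]
Step 4: x=[5.1875 8.6250] v=[0.6250 0.7500]
Step 5: x=[5.7188 8.5625] v=[1.0625 -0.1250]
Step 6: x=[6.1719 8.6563] v=[0.9062 0.1876]
Step 7: x=[6.3672 9.2657] v=[0.3906 1.2188]
Max displacement = 3.3672

Answer: 3.3672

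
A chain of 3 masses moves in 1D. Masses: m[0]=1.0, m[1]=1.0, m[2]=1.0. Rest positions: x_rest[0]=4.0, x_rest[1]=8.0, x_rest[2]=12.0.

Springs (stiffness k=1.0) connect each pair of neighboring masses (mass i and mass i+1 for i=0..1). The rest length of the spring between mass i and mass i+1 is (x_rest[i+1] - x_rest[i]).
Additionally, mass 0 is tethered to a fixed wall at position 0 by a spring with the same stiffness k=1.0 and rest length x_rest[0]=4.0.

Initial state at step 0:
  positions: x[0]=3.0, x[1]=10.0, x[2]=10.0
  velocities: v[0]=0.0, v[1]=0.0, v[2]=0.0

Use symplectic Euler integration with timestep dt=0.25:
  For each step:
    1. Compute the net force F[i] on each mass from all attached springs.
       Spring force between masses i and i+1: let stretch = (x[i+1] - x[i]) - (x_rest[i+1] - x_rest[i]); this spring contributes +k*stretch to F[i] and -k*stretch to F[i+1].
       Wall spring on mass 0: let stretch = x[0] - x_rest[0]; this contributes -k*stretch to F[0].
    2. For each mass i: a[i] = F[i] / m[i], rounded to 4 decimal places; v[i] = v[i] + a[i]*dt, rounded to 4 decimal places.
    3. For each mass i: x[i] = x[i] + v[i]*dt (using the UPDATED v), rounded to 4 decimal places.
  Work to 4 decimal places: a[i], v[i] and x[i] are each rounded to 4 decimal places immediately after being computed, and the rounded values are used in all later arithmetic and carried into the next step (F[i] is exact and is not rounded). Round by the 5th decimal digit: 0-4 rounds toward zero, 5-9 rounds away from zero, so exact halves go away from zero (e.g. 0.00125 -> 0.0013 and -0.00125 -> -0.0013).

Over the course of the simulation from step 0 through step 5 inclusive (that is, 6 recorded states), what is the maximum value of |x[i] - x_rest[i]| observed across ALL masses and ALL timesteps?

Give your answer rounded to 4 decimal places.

Step 0: x=[3.0000 10.0000 10.0000] v=[0.0000 0.0000 0.0000]
Step 1: x=[3.2500 9.5625 10.2500] v=[1.0000 -1.7500 1.0000]
Step 2: x=[3.6914 8.7734 10.7070] v=[1.7656 -3.1563 1.8281]
Step 3: x=[4.2197 7.7876 11.2932] v=[2.1133 -3.9434 2.3447]
Step 4: x=[4.7073 6.7979 11.9103] v=[1.9504 -3.9590 2.4683]
Step 5: x=[5.0314 5.9970 12.4579] v=[1.2962 -3.2036 2.1902]
Max displacement = 2.0030

Answer: 2.0030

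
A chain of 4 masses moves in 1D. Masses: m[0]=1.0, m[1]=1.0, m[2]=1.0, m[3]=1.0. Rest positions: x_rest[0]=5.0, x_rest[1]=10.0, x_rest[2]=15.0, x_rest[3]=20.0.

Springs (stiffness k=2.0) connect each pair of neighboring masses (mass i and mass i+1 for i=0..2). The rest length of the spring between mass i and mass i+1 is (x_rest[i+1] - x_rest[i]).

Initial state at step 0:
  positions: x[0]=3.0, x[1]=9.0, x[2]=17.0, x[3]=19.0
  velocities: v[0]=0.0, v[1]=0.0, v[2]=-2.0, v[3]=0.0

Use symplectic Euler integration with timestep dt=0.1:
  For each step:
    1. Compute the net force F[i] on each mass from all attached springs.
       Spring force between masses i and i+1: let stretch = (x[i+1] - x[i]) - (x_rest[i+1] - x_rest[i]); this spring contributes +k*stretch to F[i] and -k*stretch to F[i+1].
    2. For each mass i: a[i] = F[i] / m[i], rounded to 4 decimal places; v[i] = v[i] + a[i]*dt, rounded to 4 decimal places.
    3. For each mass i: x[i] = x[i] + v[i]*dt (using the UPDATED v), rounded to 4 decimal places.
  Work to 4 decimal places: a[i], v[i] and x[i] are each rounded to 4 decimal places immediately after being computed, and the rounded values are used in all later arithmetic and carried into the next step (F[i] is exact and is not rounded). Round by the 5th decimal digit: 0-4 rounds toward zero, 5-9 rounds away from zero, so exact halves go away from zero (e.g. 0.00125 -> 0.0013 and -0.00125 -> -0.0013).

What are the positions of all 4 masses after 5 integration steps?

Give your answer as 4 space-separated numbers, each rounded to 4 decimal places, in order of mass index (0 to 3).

Step 0: x=[3.0000 9.0000 17.0000 19.0000] v=[0.0000 0.0000 -2.0000 0.0000]
Step 1: x=[3.0200 9.0400 16.6800 19.0600] v=[0.2000 0.4000 -3.2000 0.6000]
Step 2: x=[3.0604 9.1124 16.2548 19.1724] v=[0.4040 0.7240 -4.2520 1.1240]
Step 3: x=[3.1218 9.2066 15.7451 19.3265] v=[0.6144 0.9421 -5.0970 1.5405]
Step 4: x=[3.2049 9.3099 15.1763 19.5089] v=[0.8314 1.0328 -5.6884 1.8242]
Step 5: x=[3.3101 9.4084 14.5768 19.7047] v=[1.0524 0.9851 -5.9952 1.9577]

Answer: 3.3101 9.4084 14.5768 19.7047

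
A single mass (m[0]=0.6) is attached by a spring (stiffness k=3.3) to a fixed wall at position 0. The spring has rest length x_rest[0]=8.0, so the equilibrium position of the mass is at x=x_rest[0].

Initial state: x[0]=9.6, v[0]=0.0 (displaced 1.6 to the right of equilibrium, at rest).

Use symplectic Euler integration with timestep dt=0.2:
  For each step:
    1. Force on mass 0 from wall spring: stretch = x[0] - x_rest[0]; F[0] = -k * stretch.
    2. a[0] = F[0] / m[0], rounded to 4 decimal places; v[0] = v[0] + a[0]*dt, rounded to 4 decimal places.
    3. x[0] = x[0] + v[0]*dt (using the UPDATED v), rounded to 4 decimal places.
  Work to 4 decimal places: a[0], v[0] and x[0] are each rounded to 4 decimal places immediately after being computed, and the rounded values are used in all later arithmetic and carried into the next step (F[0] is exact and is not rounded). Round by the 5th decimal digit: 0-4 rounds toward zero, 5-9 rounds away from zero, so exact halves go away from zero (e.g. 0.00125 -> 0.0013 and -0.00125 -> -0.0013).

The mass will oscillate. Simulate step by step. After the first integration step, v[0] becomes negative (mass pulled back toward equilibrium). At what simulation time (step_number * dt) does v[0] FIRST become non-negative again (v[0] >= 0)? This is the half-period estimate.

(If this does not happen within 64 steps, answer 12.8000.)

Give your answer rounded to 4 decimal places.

Answer: 1.4000

Derivation:
Step 0: x=[9.6000] v=[0.0000]
Step 1: x=[9.2480] v=[-1.7600]
Step 2: x=[8.6214] v=[-3.1328]
Step 3: x=[7.8581] v=[-3.8163]
Step 4: x=[7.1261] v=[-3.6602]
Step 5: x=[6.5863] v=[-2.6989]
Step 6: x=[6.3575] v=[-1.1438]
Step 7: x=[6.4901] v=[0.6630]
First v>=0 after going negative at step 7, time=1.4000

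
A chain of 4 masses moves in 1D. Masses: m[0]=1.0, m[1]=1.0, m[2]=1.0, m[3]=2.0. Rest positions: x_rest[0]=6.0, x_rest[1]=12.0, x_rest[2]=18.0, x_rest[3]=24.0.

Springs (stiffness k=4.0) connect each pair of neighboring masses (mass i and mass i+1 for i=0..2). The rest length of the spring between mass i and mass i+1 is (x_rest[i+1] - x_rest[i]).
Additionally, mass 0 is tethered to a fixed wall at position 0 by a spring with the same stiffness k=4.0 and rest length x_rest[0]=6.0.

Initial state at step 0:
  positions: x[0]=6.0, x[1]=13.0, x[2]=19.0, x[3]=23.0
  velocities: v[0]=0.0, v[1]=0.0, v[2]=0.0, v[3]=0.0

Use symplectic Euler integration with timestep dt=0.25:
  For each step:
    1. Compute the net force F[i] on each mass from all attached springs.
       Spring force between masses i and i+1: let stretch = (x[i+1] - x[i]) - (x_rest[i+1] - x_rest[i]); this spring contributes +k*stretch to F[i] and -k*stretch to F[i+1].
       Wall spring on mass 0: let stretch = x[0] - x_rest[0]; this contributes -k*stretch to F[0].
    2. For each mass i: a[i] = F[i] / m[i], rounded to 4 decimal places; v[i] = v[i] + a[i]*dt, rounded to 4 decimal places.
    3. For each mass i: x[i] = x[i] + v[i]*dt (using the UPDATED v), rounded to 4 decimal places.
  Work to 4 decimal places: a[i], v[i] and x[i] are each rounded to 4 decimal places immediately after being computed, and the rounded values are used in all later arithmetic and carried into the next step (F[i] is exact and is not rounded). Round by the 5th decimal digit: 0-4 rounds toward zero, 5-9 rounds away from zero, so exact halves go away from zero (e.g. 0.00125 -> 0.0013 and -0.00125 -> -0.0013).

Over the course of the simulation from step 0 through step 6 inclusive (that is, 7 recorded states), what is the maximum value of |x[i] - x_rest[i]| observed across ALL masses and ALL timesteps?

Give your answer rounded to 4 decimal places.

Answer: 1.1064

Derivation:
Step 0: x=[6.0000 13.0000 19.0000 23.0000] v=[0.0000 0.0000 0.0000 0.0000]
Step 1: x=[6.2500 12.7500 18.5000 23.2500] v=[1.0000 -1.0000 -2.0000 1.0000]
Step 2: x=[6.5625 12.3125 17.7500 23.6563] v=[1.2500 -1.7500 -3.0000 1.6250]
Step 3: x=[6.6719 11.7969 17.1172 24.0743] v=[0.4375 -2.0625 -2.5312 1.6719]
Step 4: x=[6.3946 11.3301 16.8936 24.3727] v=[-1.1094 -1.8672 -0.8944 1.1934]
Step 5: x=[5.7525 11.0203 17.1489 24.4862] v=[-2.5685 -1.2392 1.0212 0.4539]
Step 6: x=[4.9892 10.9257 17.7064 24.4325] v=[-3.0532 -0.3784 2.2299 -0.2148]
Max displacement = 1.1064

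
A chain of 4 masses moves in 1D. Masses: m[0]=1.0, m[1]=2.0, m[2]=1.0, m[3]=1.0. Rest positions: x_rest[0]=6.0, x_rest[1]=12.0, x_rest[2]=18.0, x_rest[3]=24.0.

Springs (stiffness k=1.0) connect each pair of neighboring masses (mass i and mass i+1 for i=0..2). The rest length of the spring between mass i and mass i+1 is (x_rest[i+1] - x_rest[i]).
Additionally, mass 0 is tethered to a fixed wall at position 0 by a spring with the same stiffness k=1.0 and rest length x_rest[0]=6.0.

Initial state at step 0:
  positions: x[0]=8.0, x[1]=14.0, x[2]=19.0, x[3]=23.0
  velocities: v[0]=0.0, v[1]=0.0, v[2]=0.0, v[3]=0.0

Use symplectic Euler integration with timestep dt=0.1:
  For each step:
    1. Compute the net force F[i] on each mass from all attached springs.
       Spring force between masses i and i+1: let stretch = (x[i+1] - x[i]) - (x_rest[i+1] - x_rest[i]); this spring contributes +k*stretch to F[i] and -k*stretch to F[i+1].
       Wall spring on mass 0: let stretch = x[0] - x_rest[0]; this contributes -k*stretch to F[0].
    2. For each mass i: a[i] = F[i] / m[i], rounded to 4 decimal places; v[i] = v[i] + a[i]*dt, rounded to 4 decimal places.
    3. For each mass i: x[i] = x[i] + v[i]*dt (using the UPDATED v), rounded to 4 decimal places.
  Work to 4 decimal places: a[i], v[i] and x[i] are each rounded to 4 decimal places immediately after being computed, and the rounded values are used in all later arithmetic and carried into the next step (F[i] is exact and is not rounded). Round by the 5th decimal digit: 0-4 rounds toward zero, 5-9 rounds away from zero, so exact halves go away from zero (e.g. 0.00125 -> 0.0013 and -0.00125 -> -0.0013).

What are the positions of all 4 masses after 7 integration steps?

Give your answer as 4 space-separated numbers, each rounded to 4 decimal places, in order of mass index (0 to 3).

Step 0: x=[8.0000 14.0000 19.0000 23.0000] v=[0.0000 0.0000 0.0000 0.0000]
Step 1: x=[7.9800 13.9950 18.9900 23.0200] v=[-0.2000 -0.0500 -0.1000 0.2000]
Step 2: x=[7.9404 13.9849 18.9704 23.0597] v=[-0.3965 -0.1010 -0.1965 0.3970]
Step 3: x=[7.8818 13.9695 18.9418 23.1185] v=[-0.5861 -0.1540 -0.2861 0.5881]
Step 4: x=[7.8053 13.9485 18.9052 23.1955] v=[-0.7655 -0.2098 -0.3657 0.7704]
Step 5: x=[7.7121 13.9216 18.8620 23.2896] v=[-0.9317 -0.2691 -0.4323 0.9414]
Step 6: x=[7.6039 13.8883 18.8136 23.3995] v=[-1.0820 -0.3326 -0.4836 1.0986]
Step 7: x=[7.4825 13.8482 18.7619 23.5235] v=[-1.2140 -0.4006 -0.5175 1.2400]

Answer: 7.4825 13.8482 18.7619 23.5235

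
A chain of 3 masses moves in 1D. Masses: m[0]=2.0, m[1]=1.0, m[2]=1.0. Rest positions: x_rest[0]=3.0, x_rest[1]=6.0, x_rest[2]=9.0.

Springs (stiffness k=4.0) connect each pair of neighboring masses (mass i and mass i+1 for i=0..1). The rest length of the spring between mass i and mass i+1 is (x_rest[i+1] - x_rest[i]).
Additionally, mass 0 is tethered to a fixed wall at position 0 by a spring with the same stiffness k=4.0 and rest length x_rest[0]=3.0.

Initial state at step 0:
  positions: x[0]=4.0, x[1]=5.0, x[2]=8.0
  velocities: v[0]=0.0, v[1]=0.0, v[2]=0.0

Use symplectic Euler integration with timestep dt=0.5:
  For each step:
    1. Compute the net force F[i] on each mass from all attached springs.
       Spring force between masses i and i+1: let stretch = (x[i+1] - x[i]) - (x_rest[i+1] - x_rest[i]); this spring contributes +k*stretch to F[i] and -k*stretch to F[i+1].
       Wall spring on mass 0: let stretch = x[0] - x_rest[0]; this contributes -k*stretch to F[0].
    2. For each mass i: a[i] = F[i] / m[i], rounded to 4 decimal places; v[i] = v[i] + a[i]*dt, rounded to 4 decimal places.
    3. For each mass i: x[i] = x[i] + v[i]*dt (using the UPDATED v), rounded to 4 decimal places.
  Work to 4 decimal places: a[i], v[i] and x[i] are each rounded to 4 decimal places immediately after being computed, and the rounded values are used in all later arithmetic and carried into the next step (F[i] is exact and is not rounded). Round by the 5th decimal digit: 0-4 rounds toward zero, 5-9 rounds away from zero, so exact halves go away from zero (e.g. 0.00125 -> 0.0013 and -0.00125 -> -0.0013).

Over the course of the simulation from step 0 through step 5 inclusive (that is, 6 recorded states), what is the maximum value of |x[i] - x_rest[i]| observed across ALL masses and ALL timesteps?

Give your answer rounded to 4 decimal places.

Step 0: x=[4.0000 5.0000 8.0000] v=[0.0000 0.0000 0.0000]
Step 1: x=[2.5000 7.0000 8.0000] v=[-3.0000 4.0000 0.0000]
Step 2: x=[2.0000 5.5000 10.0000] v=[-1.0000 -3.0000 4.0000]
Step 3: x=[2.2500 5.0000 10.5000] v=[0.5000 -1.0000 1.0000]
Step 4: x=[2.7500 7.2500 8.5000] v=[1.0000 4.5000 -4.0000]
Step 5: x=[4.1250 6.2500 8.2500] v=[2.7500 -2.0000 -0.5000]
Max displacement = 1.5000

Answer: 1.5000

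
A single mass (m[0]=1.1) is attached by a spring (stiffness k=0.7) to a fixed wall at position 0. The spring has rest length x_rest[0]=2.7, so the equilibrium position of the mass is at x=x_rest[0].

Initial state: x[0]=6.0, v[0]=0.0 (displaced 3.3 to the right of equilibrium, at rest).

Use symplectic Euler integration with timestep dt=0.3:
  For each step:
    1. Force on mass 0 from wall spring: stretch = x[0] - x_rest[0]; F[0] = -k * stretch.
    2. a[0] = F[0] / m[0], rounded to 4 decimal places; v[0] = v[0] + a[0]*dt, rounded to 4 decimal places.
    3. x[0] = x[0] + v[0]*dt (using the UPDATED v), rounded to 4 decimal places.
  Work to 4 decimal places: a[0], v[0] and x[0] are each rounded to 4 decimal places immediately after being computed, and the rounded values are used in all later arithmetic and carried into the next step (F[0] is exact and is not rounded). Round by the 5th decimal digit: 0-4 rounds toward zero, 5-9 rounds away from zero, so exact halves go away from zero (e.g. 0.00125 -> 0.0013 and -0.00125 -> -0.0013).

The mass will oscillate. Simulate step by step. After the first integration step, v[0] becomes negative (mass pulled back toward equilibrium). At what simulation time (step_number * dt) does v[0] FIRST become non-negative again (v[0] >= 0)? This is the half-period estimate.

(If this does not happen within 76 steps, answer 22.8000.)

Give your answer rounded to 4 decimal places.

Step 0: x=[6.0000] v=[0.0000]
Step 1: x=[5.8110] v=[-0.6300]
Step 2: x=[5.4438] v=[-1.2239]
Step 3: x=[4.9195] v=[-1.7477]
Step 4: x=[4.2681] v=[-2.1714]
Step 5: x=[3.5269] v=[-2.4708]
Step 6: x=[2.7383] v=[-2.6287]
Step 7: x=[1.9475] v=[-2.6360]
Step 8: x=[1.1998] v=[-2.4923]
Step 9: x=[0.5380] v=[-2.2059]
Step 10: x=[0.0000] v=[-1.7932]
Step 11: x=[-0.3833] v=[-1.2777]
Step 12: x=[-0.5900] v=[-0.6891]
Step 13: x=[-0.6083] v=[-0.0610]
Step 14: x=[-0.4371] v=[0.5706]
First v>=0 after going negative at step 14, time=4.2000

Answer: 4.2000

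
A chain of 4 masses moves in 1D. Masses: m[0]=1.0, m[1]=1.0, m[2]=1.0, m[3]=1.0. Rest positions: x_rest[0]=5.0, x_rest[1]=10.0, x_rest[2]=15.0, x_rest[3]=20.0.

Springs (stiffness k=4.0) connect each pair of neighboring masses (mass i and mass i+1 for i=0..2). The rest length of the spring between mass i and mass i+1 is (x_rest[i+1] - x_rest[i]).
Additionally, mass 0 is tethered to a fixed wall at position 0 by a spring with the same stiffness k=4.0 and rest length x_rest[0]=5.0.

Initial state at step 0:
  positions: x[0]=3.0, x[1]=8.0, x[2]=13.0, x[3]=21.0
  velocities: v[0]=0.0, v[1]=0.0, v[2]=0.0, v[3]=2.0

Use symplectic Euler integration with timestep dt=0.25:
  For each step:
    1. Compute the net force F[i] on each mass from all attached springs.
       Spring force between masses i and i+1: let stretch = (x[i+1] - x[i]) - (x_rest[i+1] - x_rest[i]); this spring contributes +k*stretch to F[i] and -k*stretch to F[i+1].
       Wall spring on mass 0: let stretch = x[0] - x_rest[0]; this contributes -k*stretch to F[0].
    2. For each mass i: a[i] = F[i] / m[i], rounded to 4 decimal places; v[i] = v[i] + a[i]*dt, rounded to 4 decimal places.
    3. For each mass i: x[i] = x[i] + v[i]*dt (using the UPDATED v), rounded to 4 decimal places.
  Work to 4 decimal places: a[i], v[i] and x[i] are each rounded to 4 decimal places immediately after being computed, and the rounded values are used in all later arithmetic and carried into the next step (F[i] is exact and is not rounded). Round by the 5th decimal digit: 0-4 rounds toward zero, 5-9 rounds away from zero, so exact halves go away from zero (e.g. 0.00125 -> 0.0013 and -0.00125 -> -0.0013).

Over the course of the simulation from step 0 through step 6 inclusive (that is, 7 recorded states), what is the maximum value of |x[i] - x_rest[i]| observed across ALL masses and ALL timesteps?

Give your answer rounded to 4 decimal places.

Answer: 2.6870

Derivation:
Step 0: x=[3.0000 8.0000 13.0000 21.0000] v=[0.0000 0.0000 0.0000 2.0000]
Step 1: x=[3.5000 8.0000 13.7500 20.7500] v=[2.0000 0.0000 3.0000 -1.0000]
Step 2: x=[4.2500 8.3125 14.8125 20.0000] v=[3.0000 1.2500 4.2500 -3.0000]
Step 3: x=[4.9531 9.2344 15.5469 19.2031] v=[2.8125 3.6875 2.9375 -3.1875]
Step 4: x=[5.4883 10.6641 15.6172 18.7422] v=[2.1407 5.7187 0.2812 -1.8437]
Step 5: x=[5.9454 12.0381 15.2305 18.7500] v=[1.8282 5.4960 -1.5469 0.0313]
Step 6: x=[6.4393 12.6870 14.9256 19.1280] v=[1.9755 2.5957 -1.2198 1.5118]
Max displacement = 2.6870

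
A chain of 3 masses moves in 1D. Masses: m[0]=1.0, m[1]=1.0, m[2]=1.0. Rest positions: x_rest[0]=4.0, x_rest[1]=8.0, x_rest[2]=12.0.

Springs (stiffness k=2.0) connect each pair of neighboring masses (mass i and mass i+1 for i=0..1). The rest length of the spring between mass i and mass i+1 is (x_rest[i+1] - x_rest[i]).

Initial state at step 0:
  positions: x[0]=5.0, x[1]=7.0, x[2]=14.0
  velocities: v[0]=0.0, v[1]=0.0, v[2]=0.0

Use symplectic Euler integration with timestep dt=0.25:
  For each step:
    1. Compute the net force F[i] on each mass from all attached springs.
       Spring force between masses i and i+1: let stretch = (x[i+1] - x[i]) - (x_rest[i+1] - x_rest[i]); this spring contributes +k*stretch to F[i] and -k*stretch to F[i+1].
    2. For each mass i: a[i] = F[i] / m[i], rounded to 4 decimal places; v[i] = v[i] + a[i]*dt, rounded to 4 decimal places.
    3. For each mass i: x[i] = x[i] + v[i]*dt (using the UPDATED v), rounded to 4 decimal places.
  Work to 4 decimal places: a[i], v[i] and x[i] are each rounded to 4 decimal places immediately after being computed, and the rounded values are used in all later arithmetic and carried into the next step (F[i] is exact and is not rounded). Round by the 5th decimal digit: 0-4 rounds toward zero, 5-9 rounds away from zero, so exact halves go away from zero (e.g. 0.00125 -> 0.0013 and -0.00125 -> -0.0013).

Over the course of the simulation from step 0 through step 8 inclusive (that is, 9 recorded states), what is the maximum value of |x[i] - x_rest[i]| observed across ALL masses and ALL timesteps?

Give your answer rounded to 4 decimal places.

Answer: 2.3486

Derivation:
Step 0: x=[5.0000 7.0000 14.0000] v=[0.0000 0.0000 0.0000]
Step 1: x=[4.7500 7.6250 13.6250] v=[-1.0000 2.5000 -1.5000]
Step 2: x=[4.3594 8.6406 13.0000] v=[-1.5625 4.0625 -2.5000]
Step 3: x=[4.0039 9.6660 12.3301] v=[-1.4219 4.1016 -2.6797]
Step 4: x=[3.8562 10.3167 11.8272] v=[-0.5909 2.6026 -2.0118]
Step 5: x=[4.0161 10.3486 11.6354] v=[0.6394 0.1276 -0.7671]
Step 6: x=[4.4675 9.7498 11.7828] v=[1.8057 -2.3953 0.5895]
Step 7: x=[5.0792 8.7448 12.1761] v=[2.4469 -4.0200 1.5730]
Step 8: x=[5.6491 7.7105 12.6405] v=[2.2797 -4.1372 1.8574]
Max displacement = 2.3486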